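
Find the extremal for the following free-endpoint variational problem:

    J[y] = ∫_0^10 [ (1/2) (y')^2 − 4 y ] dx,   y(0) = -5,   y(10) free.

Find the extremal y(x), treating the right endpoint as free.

The Lagrangian L = (1/2) (y')^2 − 4 y gives
    ∂L/∂y = −4,   ∂L/∂y' = y'.
Euler-Lagrange: d/dx(y') − (−4) = 0, i.e. y'' + 4 = 0, so
    y(x) = −(4/2) x^2 + C1 x + C2.
Fixed left endpoint y(0) = -5 ⇒ C2 = -5.
The right endpoint x = 10 is free, so the natural (transversality) condition is ∂L/∂y' |_{x=10} = 0, i.e. y'(10) = 0.
Compute y'(x) = −4 x + C1, so y'(10) = −40 + C1 = 0 ⇒ C1 = 40.
Therefore the extremal is
    y(x) = −2 x^2 + 40 x − 5.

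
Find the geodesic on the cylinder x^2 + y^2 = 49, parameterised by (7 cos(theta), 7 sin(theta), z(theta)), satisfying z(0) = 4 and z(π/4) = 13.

Parameterise the cylinder of radius R = 7 as
    r(θ) = (7 cos θ, 7 sin θ, z(θ)).
The arc-length element is
    ds = sqrt(49 + (dz/dθ)^2) dθ,
so the Lagrangian is L = sqrt(49 + z'^2).
L depends on z' only, not on z or θ, so ∂L/∂z = 0 and
    ∂L/∂z' = z' / sqrt(49 + z'^2).
The Euler-Lagrange equation gives
    d/dθ( z' / sqrt(49 + z'^2) ) = 0,
so z' is constant. Integrating once:
    z(θ) = a θ + b,
a helix on the cylinder (a straight line when the cylinder is unrolled). The constants a, b are determined by the endpoint conditions.
With endpoint conditions z(0) = 4 and z(π/4) = 13: from z(0) = b we get b = 4, and a·π/4 + 4 = 13 gives a = 36/π, so
    z(θ) = (36/π) θ + 4.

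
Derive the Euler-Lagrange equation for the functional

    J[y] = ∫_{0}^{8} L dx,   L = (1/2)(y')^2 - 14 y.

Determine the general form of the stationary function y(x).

The Lagrangian is L = (1/2)(y')^2 - 14 y.
∂L/∂y = -14.
∂L/∂y' = y'.
The Euler-Lagrange equation d/dx(∂L/∂y') − ∂L/∂y = 0 becomes:
    y'' + 14 = 0
General solution: y(x) = -7 x^2 + A x + B, where A and B are arbitrary constants fixed by the endpoint conditions.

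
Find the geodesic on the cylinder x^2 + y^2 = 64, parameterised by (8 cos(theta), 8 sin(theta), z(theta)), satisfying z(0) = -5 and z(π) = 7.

Parameterise the cylinder of radius R = 8 as
    r(θ) = (8 cos θ, 8 sin θ, z(θ)).
The arc-length element is
    ds = sqrt(64 + (dz/dθ)^2) dθ,
so the Lagrangian is L = sqrt(64 + z'^2).
L depends on z' only, not on z or θ, so ∂L/∂z = 0 and
    ∂L/∂z' = z' / sqrt(64 + z'^2).
The Euler-Lagrange equation gives
    d/dθ( z' / sqrt(64 + z'^2) ) = 0,
so z' is constant. Integrating once:
    z(θ) = a θ + b,
a helix on the cylinder (a straight line when the cylinder is unrolled). The constants a, b are determined by the endpoint conditions.
With endpoint conditions z(0) = -5 and z(π) = 7: from z(0) = b we get b = -5, and a·π + -5 = 7 gives a = 12/π, so
    z(θ) = (12/π) θ − 5.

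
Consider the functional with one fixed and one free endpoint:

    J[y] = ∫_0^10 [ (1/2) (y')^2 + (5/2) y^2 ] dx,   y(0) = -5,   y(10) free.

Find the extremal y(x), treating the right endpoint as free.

The Lagrangian L = (1/2) (y')^2 + (5/2) y^2 gives
    ∂L/∂y = 5 y,   ∂L/∂y' = y'.
Euler-Lagrange: y'' − 5 y = 0.
With k = sqrt(5), the general solution is
    y(x) = A cosh(sqrt(5) x) + B sinh(sqrt(5) x).
Fixed left endpoint y(0) = -5 ⇒ A = -5.
The right endpoint x = 10 is free, so the natural (transversality) condition is ∂L/∂y' |_{x=10} = 0, i.e. y'(10) = 0.
Compute y'(x) = A k sinh(k x) + B k cosh(k x), so
    y'(10) = A k sinh(k·10) + B k cosh(k·10) = 0
    ⇒ B = −A tanh(k·10) = 5 tanh(sqrt(5)·10).
Therefore the extremal is
    y(x) = −5 cosh(sqrt(5) x) + 5 tanh(sqrt(5)·10) sinh(sqrt(5) x).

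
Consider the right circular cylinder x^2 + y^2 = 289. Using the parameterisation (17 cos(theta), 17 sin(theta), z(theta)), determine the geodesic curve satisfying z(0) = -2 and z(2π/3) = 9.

Parameterise the cylinder of radius R = 17 as
    r(θ) = (17 cos θ, 17 sin θ, z(θ)).
The arc-length element is
    ds = sqrt(289 + (dz/dθ)^2) dθ,
so the Lagrangian is L = sqrt(289 + z'^2).
L depends on z' only, not on z or θ, so ∂L/∂z = 0 and
    ∂L/∂z' = z' / sqrt(289 + z'^2).
The Euler-Lagrange equation gives
    d/dθ( z' / sqrt(289 + z'^2) ) = 0,
so z' is constant. Integrating once:
    z(θ) = a θ + b,
a helix on the cylinder (a straight line when the cylinder is unrolled). The constants a, b are determined by the endpoint conditions.
With endpoint conditions z(0) = -2 and z(2π/3) = 9: from z(0) = b we get b = -2, and a·2π/3 + -2 = 9 gives a = 33/(2π), so
    z(θ) = (33/(2π)) θ − 2.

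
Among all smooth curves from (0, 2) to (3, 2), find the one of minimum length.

Arc-length functional: J[y] = ∫ sqrt(1 + (y')^2) dx.
Lagrangian L = sqrt(1 + (y')^2) has no explicit y dependence, so ∂L/∂y = 0 and the Euler-Lagrange equation gives
    d/dx( y' / sqrt(1 + (y')^2) ) = 0  ⇒  y' / sqrt(1 + (y')^2) = const.
Hence y' is constant, so y(x) is affine.
Fitting the endpoints (0, 2) and (3, 2):
    slope m = (2 − 2) / (3 − 0) = 0,
    intercept c = 2 − m·0 = 2.
Extremal: y(x) = 2.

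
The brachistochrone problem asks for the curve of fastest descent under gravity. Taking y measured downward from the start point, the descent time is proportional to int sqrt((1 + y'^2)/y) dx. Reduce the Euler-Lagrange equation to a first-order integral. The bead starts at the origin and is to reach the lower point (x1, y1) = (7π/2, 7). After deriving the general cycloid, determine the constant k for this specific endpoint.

The Lagrangian L = sqrt((1 + y'^2) / y) has no explicit x dependence, so the Beltrami identity applies:
    L − y' ∂L/∂y' = C.
Compute ∂L/∂y' = y' / sqrt(y (1 + y'^2)).
Substitute:
    sqrt((1 + y'^2)/y) − y'·y' / sqrt(y (1 + y'^2))
    = (1 + y'^2) / sqrt(y (1 + y'^2)) − y'^2 / sqrt(y (1 + y'^2))
    = 1 / sqrt(y (1 + y'^2)) = C.
Squaring and rearranging gives the first integral
    y (1 + y'^2) = 1/C^2 =: k   (constant).
Solving this first-order ODE by the substitution
    y = (k/2)(1 − cos θ)
yields the cycloid parameterisation
    x(θ) = (k/2)(θ − sin θ),   y(θ) = (k/2)(1 − cos θ).
The constant k is fixed by the endpoint condition.
Now fit the given lower endpoint (x1, y1) = (7π/2, 7). At the bottom of the first arch (θ = π), the parametric equations give
    y(π) = (k/2)(1 − cos π) = k,
    x(π) = (k/2)(π − sin π) = kπ/2.
Matching y(π) = 7 gives k = 7, consistent with x(π) = 7π/2. Therefore the specific cycloid is
    x(θ) = (7/2)(θ − sin θ),   y(θ) = (7/2)(1 − cos θ).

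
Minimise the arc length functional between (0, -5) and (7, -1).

Arc-length functional: J[y] = ∫ sqrt(1 + (y')^2) dx.
Lagrangian L = sqrt(1 + (y')^2) has no explicit y dependence, so ∂L/∂y = 0 and the Euler-Lagrange equation gives
    d/dx( y' / sqrt(1 + (y')^2) ) = 0  ⇒  y' / sqrt(1 + (y')^2) = const.
Hence y' is constant, so y(x) is affine.
Fitting the endpoints (0, -5) and (7, -1):
    slope m = ((-1) − (-5)) / (7 − 0) = 4/7,
    intercept c = (-5) − m·0 = -5.
Extremal: y(x) = (4/7) x - 5.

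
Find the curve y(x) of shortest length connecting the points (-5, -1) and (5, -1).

Arc-length functional: J[y] = ∫ sqrt(1 + (y')^2) dx.
Lagrangian L = sqrt(1 + (y')^2) has no explicit y dependence, so ∂L/∂y = 0 and the Euler-Lagrange equation gives
    d/dx( y' / sqrt(1 + (y')^2) ) = 0  ⇒  y' / sqrt(1 + (y')^2) = const.
Hence y' is constant, so y(x) is affine.
Fitting the endpoints (-5, -1) and (5, -1):
    slope m = ((-1) − (-1)) / (5 − (-5)) = 0,
    intercept c = (-1) − m·(-5) = -1.
Extremal: y(x) = -1.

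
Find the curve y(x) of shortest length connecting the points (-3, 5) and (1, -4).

Arc-length functional: J[y] = ∫ sqrt(1 + (y')^2) dx.
Lagrangian L = sqrt(1 + (y')^2) has no explicit y dependence, so ∂L/∂y = 0 and the Euler-Lagrange equation gives
    d/dx( y' / sqrt(1 + (y')^2) ) = 0  ⇒  y' / sqrt(1 + (y')^2) = const.
Hence y' is constant, so y(x) is affine.
Fitting the endpoints (-3, 5) and (1, -4):
    slope m = ((-4) − 5) / (1 − (-3)) = -9/4,
    intercept c = 5 − m·(-3) = -7/4.
Extremal: y(x) = (-9/4) x - 7/4.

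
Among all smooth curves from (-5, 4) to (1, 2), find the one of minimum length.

Arc-length functional: J[y] = ∫ sqrt(1 + (y')^2) dx.
Lagrangian L = sqrt(1 + (y')^2) has no explicit y dependence, so ∂L/∂y = 0 and the Euler-Lagrange equation gives
    d/dx( y' / sqrt(1 + (y')^2) ) = 0  ⇒  y' / sqrt(1 + (y')^2) = const.
Hence y' is constant, so y(x) is affine.
Fitting the endpoints (-5, 4) and (1, 2):
    slope m = (2 − 4) / (1 − (-5)) = -1/3,
    intercept c = 4 − m·(-5) = 7/3.
Extremal: y(x) = (-1/3) x + 7/3.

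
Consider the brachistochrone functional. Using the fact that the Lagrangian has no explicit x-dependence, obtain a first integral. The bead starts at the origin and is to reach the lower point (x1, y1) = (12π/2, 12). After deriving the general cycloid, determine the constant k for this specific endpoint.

The Lagrangian L = sqrt((1 + y'^2) / y) has no explicit x dependence, so the Beltrami identity applies:
    L − y' ∂L/∂y' = C.
Compute ∂L/∂y' = y' / sqrt(y (1 + y'^2)).
Substitute:
    sqrt((1 + y'^2)/y) − y'·y' / sqrt(y (1 + y'^2))
    = (1 + y'^2) / sqrt(y (1 + y'^2)) − y'^2 / sqrt(y (1 + y'^2))
    = 1 / sqrt(y (1 + y'^2)) = C.
Squaring and rearranging gives the first integral
    y (1 + y'^2) = 1/C^2 =: k   (constant).
Solving this first-order ODE by the substitution
    y = (k/2)(1 − cos θ)
yields the cycloid parameterisation
    x(θ) = (k/2)(θ − sin θ),   y(θ) = (k/2)(1 − cos θ).
The constant k is fixed by the endpoint condition.
Now fit the given lower endpoint (x1, y1) = (12π/2, 12). At the bottom of the first arch (θ = π), the parametric equations give
    y(π) = (k/2)(1 − cos π) = k,
    x(π) = (k/2)(π − sin π) = kπ/2.
Matching y(π) = 12 gives k = 12, consistent with x(π) = 12π/2. Therefore the specific cycloid is
    x(θ) = (12/2)(θ − sin θ),   y(θ) = (12/2)(1 − cos θ).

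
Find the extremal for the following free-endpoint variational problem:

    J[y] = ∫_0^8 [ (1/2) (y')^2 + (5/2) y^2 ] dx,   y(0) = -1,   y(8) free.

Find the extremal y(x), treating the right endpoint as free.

The Lagrangian L = (1/2) (y')^2 + (5/2) y^2 gives
    ∂L/∂y = 5 y,   ∂L/∂y' = y'.
Euler-Lagrange: y'' − 5 y = 0.
With k = sqrt(5), the general solution is
    y(x) = A cosh(sqrt(5) x) + B sinh(sqrt(5) x).
Fixed left endpoint y(0) = -1 ⇒ A = -1.
The right endpoint x = 8 is free, so the natural (transversality) condition is ∂L/∂y' |_{x=8} = 0, i.e. y'(8) = 0.
Compute y'(x) = A k sinh(k x) + B k cosh(k x), so
    y'(8) = A k sinh(k·8) + B k cosh(k·8) = 0
    ⇒ B = −A tanh(k·8) = tanh(sqrt(5)·8).
Therefore the extremal is
    y(x) = −cosh(sqrt(5) x) + tanh(sqrt(5)·8) sinh(sqrt(5) x).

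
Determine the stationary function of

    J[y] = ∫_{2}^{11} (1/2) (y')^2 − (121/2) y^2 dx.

The Lagrangian is L = (1/2) (y')^2 − (121/2) y^2.
Compute ∂L/∂y = -121y, ∂L/∂y' = y'.
The Euler-Lagrange equation d/dx(∂L/∂y') − ∂L/∂y = 0 reduces to
    y'' + 121 y = 0.
Its general solution is
    y(x) = A sin(11x) + B cos(11x),
with A, B fixed by the endpoint conditions.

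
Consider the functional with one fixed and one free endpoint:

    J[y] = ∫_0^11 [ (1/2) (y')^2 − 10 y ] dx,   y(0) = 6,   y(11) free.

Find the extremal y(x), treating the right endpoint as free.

The Lagrangian L = (1/2) (y')^2 − 10 y gives
    ∂L/∂y = −10,   ∂L/∂y' = y'.
Euler-Lagrange: d/dx(y') − (−10) = 0, i.e. y'' + 10 = 0, so
    y(x) = −(10/2) x^2 + C1 x + C2.
Fixed left endpoint y(0) = 6 ⇒ C2 = 6.
The right endpoint x = 11 is free, so the natural (transversality) condition is ∂L/∂y' |_{x=11} = 0, i.e. y'(11) = 0.
Compute y'(x) = −10 x + C1, so y'(11) = −110 + C1 = 0 ⇒ C1 = 110.
Therefore the extremal is
    y(x) = −5 x^2 + 110 x + 6.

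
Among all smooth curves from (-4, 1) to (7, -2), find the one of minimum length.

Arc-length functional: J[y] = ∫ sqrt(1 + (y')^2) dx.
Lagrangian L = sqrt(1 + (y')^2) has no explicit y dependence, so ∂L/∂y = 0 and the Euler-Lagrange equation gives
    d/dx( y' / sqrt(1 + (y')^2) ) = 0  ⇒  y' / sqrt(1 + (y')^2) = const.
Hence y' is constant, so y(x) is affine.
Fitting the endpoints (-4, 1) and (7, -2):
    slope m = ((-2) − 1) / (7 − (-4)) = -3/11,
    intercept c = 1 − m·(-4) = -1/11.
Extremal: y(x) = (-3/11) x - 1/11.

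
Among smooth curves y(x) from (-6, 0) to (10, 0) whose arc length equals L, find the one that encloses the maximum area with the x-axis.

Set up the augmented Lagrangian using a multiplier λ for the length constraint:
    F(y, y') = y − λ sqrt(1 + y'^2).
F has no explicit x dependence, so the Beltrami identity yields a first integral
    F − y' ∂F/∂y' = C.
Compute ∂F/∂y' = −λ y' / sqrt(1 + y'^2). Then
    y − λ sqrt(1 + y'^2) + λ y'^2 / sqrt(1 + y'^2) = C
    ⇒  y − λ / sqrt(1 + y'^2) = C.
Solving for y' and integrating gives
    (x − a)^2 + (y − b)^2 = λ^2,
a circular arc of radius λ. The constants a, b are determined by the endpoint conditions y(-6) = y(10) = 0, and λ is fixed implicitly by the length constraint
    ∫_{-6}^{10} sqrt(1 + y'^2) dx = L.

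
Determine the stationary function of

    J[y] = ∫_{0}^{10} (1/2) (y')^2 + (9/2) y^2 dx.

The Lagrangian is L = (1/2) (y')^2 + (9/2) y^2.
Compute ∂L/∂y = 9y, ∂L/∂y' = y'.
The Euler-Lagrange equation d/dx(∂L/∂y') − ∂L/∂y = 0 reduces to
    y'' − 9 y = 0.
Its general solution is
    y(x) = A e^(3x) + B e^(−3x),
with A, B fixed by the endpoint conditions.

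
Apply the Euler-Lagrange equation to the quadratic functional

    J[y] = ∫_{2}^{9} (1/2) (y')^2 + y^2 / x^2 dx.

The Lagrangian is L = (1/2) (y')^2 + y^2 / x^2.
Compute ∂L/∂y = 2y/x^2, ∂L/∂y' = y'.
The Euler-Lagrange equation d/dx(∂L/∂y') − ∂L/∂y = 0 reduces to
    y'' − 2/x^2 · y = 0  (x > 0).
Its general solution is
    y(x) = A x^2 + B / x,
with A, B fixed by the endpoint conditions.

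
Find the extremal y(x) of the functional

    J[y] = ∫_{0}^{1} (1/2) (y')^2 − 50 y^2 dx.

The Lagrangian is L = (1/2) (y')^2 − 50 y^2.
Compute ∂L/∂y = -100y, ∂L/∂y' = y'.
The Euler-Lagrange equation d/dx(∂L/∂y') − ∂L/∂y = 0 reduces to
    y'' + 100 y = 0.
Its general solution is
    y(x) = A sin(10x) + B cos(10x),
with A, B fixed by the endpoint conditions.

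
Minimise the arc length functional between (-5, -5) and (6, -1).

Arc-length functional: J[y] = ∫ sqrt(1 + (y')^2) dx.
Lagrangian L = sqrt(1 + (y')^2) has no explicit y dependence, so ∂L/∂y = 0 and the Euler-Lagrange equation gives
    d/dx( y' / sqrt(1 + (y')^2) ) = 0  ⇒  y' / sqrt(1 + (y')^2) = const.
Hence y' is constant, so y(x) is affine.
Fitting the endpoints (-5, -5) and (6, -1):
    slope m = ((-1) − (-5)) / (6 − (-5)) = 4/11,
    intercept c = (-5) − m·(-5) = -35/11.
Extremal: y(x) = (4/11) x - 35/11.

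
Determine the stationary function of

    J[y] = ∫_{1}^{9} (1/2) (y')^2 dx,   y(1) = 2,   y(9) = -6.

The Lagrangian is L = (1/2) (y')^2.
Compute ∂L/∂y = 0, ∂L/∂y' = y'.
The Euler-Lagrange equation d/dx(∂L/∂y') − ∂L/∂y = 0 reduces to
    y'' = 0.
Its general solution is
    y(x) = A x + B,
with A, B fixed by the endpoint conditions.
Applying the endpoint conditions y(1) = 2 and y(9) = -6: solve A·1 + B = 2 and A·9 + B = -6. Subtracting gives A(9 − 1) = -6 − 2, so A = -1, and B = 2 − A·1 = 3. Therefore
    y(x) = -x + 3.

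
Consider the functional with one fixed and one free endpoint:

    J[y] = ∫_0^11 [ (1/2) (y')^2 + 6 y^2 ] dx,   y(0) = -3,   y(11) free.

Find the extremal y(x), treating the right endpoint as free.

The Lagrangian L = (1/2) (y')^2 + 6 y^2 gives
    ∂L/∂y = 12 y,   ∂L/∂y' = y'.
Euler-Lagrange: y'' − 12 y = 0.
With k = sqrt(12), the general solution is
    y(x) = A cosh(sqrt(12) x) + B sinh(sqrt(12) x).
Fixed left endpoint y(0) = -3 ⇒ A = -3.
The right endpoint x = 11 is free, so the natural (transversality) condition is ∂L/∂y' |_{x=11} = 0, i.e. y'(11) = 0.
Compute y'(x) = A k sinh(k x) + B k cosh(k x), so
    y'(11) = A k sinh(k·11) + B k cosh(k·11) = 0
    ⇒ B = −A tanh(k·11) = 3 tanh(sqrt(12)·11).
Therefore the extremal is
    y(x) = −3 cosh(sqrt(12) x) + 3 tanh(sqrt(12)·11) sinh(sqrt(12) x).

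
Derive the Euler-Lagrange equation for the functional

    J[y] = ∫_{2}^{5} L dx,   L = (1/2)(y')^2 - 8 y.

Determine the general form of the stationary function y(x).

The Lagrangian is L = (1/2)(y')^2 - 8 y.
∂L/∂y = -8.
∂L/∂y' = y'.
The Euler-Lagrange equation d/dx(∂L/∂y') − ∂L/∂y = 0 becomes:
    y'' + 8 = 0
General solution: y(x) = -4 x^2 + A x + B, where A and B are arbitrary constants fixed by the endpoint conditions.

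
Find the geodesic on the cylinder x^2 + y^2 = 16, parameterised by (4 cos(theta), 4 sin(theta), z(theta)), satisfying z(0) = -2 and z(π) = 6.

Parameterise the cylinder of radius R = 4 as
    r(θ) = (4 cos θ, 4 sin θ, z(θ)).
The arc-length element is
    ds = sqrt(16 + (dz/dθ)^2) dθ,
so the Lagrangian is L = sqrt(16 + z'^2).
L depends on z' only, not on z or θ, so ∂L/∂z = 0 and
    ∂L/∂z' = z' / sqrt(16 + z'^2).
The Euler-Lagrange equation gives
    d/dθ( z' / sqrt(16 + z'^2) ) = 0,
so z' is constant. Integrating once:
    z(θ) = a θ + b,
a helix on the cylinder (a straight line when the cylinder is unrolled). The constants a, b are determined by the endpoint conditions.
With endpoint conditions z(0) = -2 and z(π) = 6: from z(0) = b we get b = -2, and a·π + -2 = 6 gives a = 8/π, so
    z(θ) = (8/π) θ − 2.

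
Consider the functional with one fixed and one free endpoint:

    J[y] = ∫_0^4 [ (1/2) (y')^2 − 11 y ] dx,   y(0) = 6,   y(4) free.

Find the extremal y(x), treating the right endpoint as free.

The Lagrangian L = (1/2) (y')^2 − 11 y gives
    ∂L/∂y = −11,   ∂L/∂y' = y'.
Euler-Lagrange: d/dx(y') − (−11) = 0, i.e. y'' + 11 = 0, so
    y(x) = −(11/2) x^2 + C1 x + C2.
Fixed left endpoint y(0) = 6 ⇒ C2 = 6.
The right endpoint x = 4 is free, so the natural (transversality) condition is ∂L/∂y' |_{x=4} = 0, i.e. y'(4) = 0.
Compute y'(x) = −11 x + C1, so y'(4) = −44 + C1 = 0 ⇒ C1 = 44.
Therefore the extremal is
    y(x) = −(11/2) x^2 + 44 x + 6.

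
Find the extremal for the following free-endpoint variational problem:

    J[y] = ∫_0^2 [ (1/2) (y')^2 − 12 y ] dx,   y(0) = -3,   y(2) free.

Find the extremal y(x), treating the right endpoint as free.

The Lagrangian L = (1/2) (y')^2 − 12 y gives
    ∂L/∂y = −12,   ∂L/∂y' = y'.
Euler-Lagrange: d/dx(y') − (−12) = 0, i.e. y'' + 12 = 0, so
    y(x) = −(12/2) x^2 + C1 x + C2.
Fixed left endpoint y(0) = -3 ⇒ C2 = -3.
The right endpoint x = 2 is free, so the natural (transversality) condition is ∂L/∂y' |_{x=2} = 0, i.e. y'(2) = 0.
Compute y'(x) = −12 x + C1, so y'(2) = −24 + C1 = 0 ⇒ C1 = 24.
Therefore the extremal is
    y(x) = −6 x^2 + 24 x − 3.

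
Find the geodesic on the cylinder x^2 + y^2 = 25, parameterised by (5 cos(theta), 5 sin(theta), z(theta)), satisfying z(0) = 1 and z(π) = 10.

Parameterise the cylinder of radius R = 5 as
    r(θ) = (5 cos θ, 5 sin θ, z(θ)).
The arc-length element is
    ds = sqrt(25 + (dz/dθ)^2) dθ,
so the Lagrangian is L = sqrt(25 + z'^2).
L depends on z' only, not on z or θ, so ∂L/∂z = 0 and
    ∂L/∂z' = z' / sqrt(25 + z'^2).
The Euler-Lagrange equation gives
    d/dθ( z' / sqrt(25 + z'^2) ) = 0,
so z' is constant. Integrating once:
    z(θ) = a θ + b,
a helix on the cylinder (a straight line when the cylinder is unrolled). The constants a, b are determined by the endpoint conditions.
With endpoint conditions z(0) = 1 and z(π) = 10: from z(0) = b we get b = 1, and a·π + 1 = 10 gives a = 9/π, so
    z(θ) = (9/π) θ + 1.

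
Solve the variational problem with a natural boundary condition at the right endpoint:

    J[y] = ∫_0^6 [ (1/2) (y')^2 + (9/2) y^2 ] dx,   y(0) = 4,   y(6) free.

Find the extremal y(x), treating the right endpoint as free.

The Lagrangian L = (1/2) (y')^2 + (9/2) y^2 gives
    ∂L/∂y = 9 y,   ∂L/∂y' = y'.
Euler-Lagrange: y'' − 9 y = 0.
With k = 3, the general solution is
    y(x) = A cosh(3 x) + B sinh(3 x).
Fixed left endpoint y(0) = 4 ⇒ A = 4.
The right endpoint x = 6 is free, so the natural (transversality) condition is ∂L/∂y' |_{x=6} = 0, i.e. y'(6) = 0.
Compute y'(x) = A k sinh(k x) + B k cosh(k x), so
    y'(6) = A k sinh(k·6) + B k cosh(k·6) = 0
    ⇒ B = −A tanh(k·6) = − 4 tanh(3·6).
Therefore the extremal is
    y(x) = 4 cosh(3 x) − 4 tanh(3·6) sinh(3 x).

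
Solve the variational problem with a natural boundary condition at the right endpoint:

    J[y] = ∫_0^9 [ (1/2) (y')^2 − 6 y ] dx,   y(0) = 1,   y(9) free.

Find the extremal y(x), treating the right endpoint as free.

The Lagrangian L = (1/2) (y')^2 − 6 y gives
    ∂L/∂y = −6,   ∂L/∂y' = y'.
Euler-Lagrange: d/dx(y') − (−6) = 0, i.e. y'' + 6 = 0, so
    y(x) = −(6/2) x^2 + C1 x + C2.
Fixed left endpoint y(0) = 1 ⇒ C2 = 1.
The right endpoint x = 9 is free, so the natural (transversality) condition is ∂L/∂y' |_{x=9} = 0, i.e. y'(9) = 0.
Compute y'(x) = −6 x + C1, so y'(9) = −54 + C1 = 0 ⇒ C1 = 54.
Therefore the extremal is
    y(x) = −3 x^2 + 54 x + 1.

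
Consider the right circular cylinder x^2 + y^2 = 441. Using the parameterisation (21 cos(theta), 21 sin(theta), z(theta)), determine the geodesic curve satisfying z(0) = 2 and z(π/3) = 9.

Parameterise the cylinder of radius R = 21 as
    r(θ) = (21 cos θ, 21 sin θ, z(θ)).
The arc-length element is
    ds = sqrt(441 + (dz/dθ)^2) dθ,
so the Lagrangian is L = sqrt(441 + z'^2).
L depends on z' only, not on z or θ, so ∂L/∂z = 0 and
    ∂L/∂z' = z' / sqrt(441 + z'^2).
The Euler-Lagrange equation gives
    d/dθ( z' / sqrt(441 + z'^2) ) = 0,
so z' is constant. Integrating once:
    z(θ) = a θ + b,
a helix on the cylinder (a straight line when the cylinder is unrolled). The constants a, b are determined by the endpoint conditions.
With endpoint conditions z(0) = 2 and z(π/3) = 9: from z(0) = b we get b = 2, and a·π/3 + 2 = 9 gives a = 21/π, so
    z(θ) = (21/π) θ + 2.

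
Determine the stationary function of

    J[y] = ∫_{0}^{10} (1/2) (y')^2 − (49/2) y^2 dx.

The Lagrangian is L = (1/2) (y')^2 − (49/2) y^2.
Compute ∂L/∂y = -49y, ∂L/∂y' = y'.
The Euler-Lagrange equation d/dx(∂L/∂y') − ∂L/∂y = 0 reduces to
    y'' + 49 y = 0.
Its general solution is
    y(x) = A sin(7x) + B cos(7x),
with A, B fixed by the endpoint conditions.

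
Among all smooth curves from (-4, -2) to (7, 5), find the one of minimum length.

Arc-length functional: J[y] = ∫ sqrt(1 + (y')^2) dx.
Lagrangian L = sqrt(1 + (y')^2) has no explicit y dependence, so ∂L/∂y = 0 and the Euler-Lagrange equation gives
    d/dx( y' / sqrt(1 + (y')^2) ) = 0  ⇒  y' / sqrt(1 + (y')^2) = const.
Hence y' is constant, so y(x) is affine.
Fitting the endpoints (-4, -2) and (7, 5):
    slope m = (5 − (-2)) / (7 − (-4)) = 7/11,
    intercept c = (-2) − m·(-4) = 6/11.
Extremal: y(x) = (7/11) x + 6/11.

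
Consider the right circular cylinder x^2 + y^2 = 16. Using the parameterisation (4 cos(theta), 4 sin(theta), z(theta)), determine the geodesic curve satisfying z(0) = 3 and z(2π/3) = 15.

Parameterise the cylinder of radius R = 4 as
    r(θ) = (4 cos θ, 4 sin θ, z(θ)).
The arc-length element is
    ds = sqrt(16 + (dz/dθ)^2) dθ,
so the Lagrangian is L = sqrt(16 + z'^2).
L depends on z' only, not on z or θ, so ∂L/∂z = 0 and
    ∂L/∂z' = z' / sqrt(16 + z'^2).
The Euler-Lagrange equation gives
    d/dθ( z' / sqrt(16 + z'^2) ) = 0,
so z' is constant. Integrating once:
    z(θ) = a θ + b,
a helix on the cylinder (a straight line when the cylinder is unrolled). The constants a, b are determined by the endpoint conditions.
With endpoint conditions z(0) = 3 and z(2π/3) = 15: from z(0) = b we get b = 3, and a·2π/3 + 3 = 15 gives a = 18/π, so
    z(θ) = (18/π) θ + 3.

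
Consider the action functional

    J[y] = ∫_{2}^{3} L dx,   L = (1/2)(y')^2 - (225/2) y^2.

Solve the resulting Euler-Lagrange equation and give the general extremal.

The Lagrangian is L = (1/2)(y')^2 - (225/2) y^2.
∂L/∂y = -225y.
∂L/∂y' = y'.
The Euler-Lagrange equation d/dx(∂L/∂y') − ∂L/∂y = 0 becomes:
    y'' + 225 y = 0
General solution: y(x) = A sin(15x) + B cos(15x), where A and B are arbitrary constants fixed by the endpoint conditions.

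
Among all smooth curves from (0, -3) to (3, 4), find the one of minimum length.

Arc-length functional: J[y] = ∫ sqrt(1 + (y')^2) dx.
Lagrangian L = sqrt(1 + (y')^2) has no explicit y dependence, so ∂L/∂y = 0 and the Euler-Lagrange equation gives
    d/dx( y' / sqrt(1 + (y')^2) ) = 0  ⇒  y' / sqrt(1 + (y')^2) = const.
Hence y' is constant, so y(x) is affine.
Fitting the endpoints (0, -3) and (3, 4):
    slope m = (4 − (-3)) / (3 − 0) = 7/3,
    intercept c = (-3) − m·0 = -3.
Extremal: y(x) = (7/3) x - 3.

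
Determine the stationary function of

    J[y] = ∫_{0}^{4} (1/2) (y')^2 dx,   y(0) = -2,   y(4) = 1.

The Lagrangian is L = (1/2) (y')^2.
Compute ∂L/∂y = 0, ∂L/∂y' = y'.
The Euler-Lagrange equation d/dx(∂L/∂y') − ∂L/∂y = 0 reduces to
    y'' = 0.
Its general solution is
    y(x) = A x + B,
with A, B fixed by the endpoint conditions.
Applying the endpoint conditions y(0) = -2 and y(4) = 1: solve A·0 + B = -2 and A·4 + B = 1. Subtracting gives A(4 − 0) = 1 − -2, so A = 3/4, and B = -2 − A·0 = -2. Therefore
    y(x) = (3/4) x - 2.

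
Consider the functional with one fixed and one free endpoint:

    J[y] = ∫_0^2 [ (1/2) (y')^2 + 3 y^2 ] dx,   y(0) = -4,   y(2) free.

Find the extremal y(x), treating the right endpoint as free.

The Lagrangian L = (1/2) (y')^2 + 3 y^2 gives
    ∂L/∂y = 6 y,   ∂L/∂y' = y'.
Euler-Lagrange: y'' − 6 y = 0.
With k = sqrt(6), the general solution is
    y(x) = A cosh(sqrt(6) x) + B sinh(sqrt(6) x).
Fixed left endpoint y(0) = -4 ⇒ A = -4.
The right endpoint x = 2 is free, so the natural (transversality) condition is ∂L/∂y' |_{x=2} = 0, i.e. y'(2) = 0.
Compute y'(x) = A k sinh(k x) + B k cosh(k x), so
    y'(2) = A k sinh(k·2) + B k cosh(k·2) = 0
    ⇒ B = −A tanh(k·2) = 4 tanh(sqrt(6)·2).
Therefore the extremal is
    y(x) = −4 cosh(sqrt(6) x) + 4 tanh(sqrt(6)·2) sinh(sqrt(6) x).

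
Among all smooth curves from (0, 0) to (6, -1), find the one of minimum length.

Arc-length functional: J[y] = ∫ sqrt(1 + (y')^2) dx.
Lagrangian L = sqrt(1 + (y')^2) has no explicit y dependence, so ∂L/∂y = 0 and the Euler-Lagrange equation gives
    d/dx( y' / sqrt(1 + (y')^2) ) = 0  ⇒  y' / sqrt(1 + (y')^2) = const.
Hence y' is constant, so y(x) is affine.
Fitting the endpoints (0, 0) and (6, -1):
    slope m = ((-1) − 0) / (6 − 0) = -1/6,
    intercept c = 0 − m·0 = 0.
Extremal: y(x) = (-1/6) x.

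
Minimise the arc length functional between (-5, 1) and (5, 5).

Arc-length functional: J[y] = ∫ sqrt(1 + (y')^2) dx.
Lagrangian L = sqrt(1 + (y')^2) has no explicit y dependence, so ∂L/∂y = 0 and the Euler-Lagrange equation gives
    d/dx( y' / sqrt(1 + (y')^2) ) = 0  ⇒  y' / sqrt(1 + (y')^2) = const.
Hence y' is constant, so y(x) is affine.
Fitting the endpoints (-5, 1) and (5, 5):
    slope m = (5 − 1) / (5 − (-5)) = 2/5,
    intercept c = 1 − m·(-5) = 3.
Extremal: y(x) = (2/5) x + 3.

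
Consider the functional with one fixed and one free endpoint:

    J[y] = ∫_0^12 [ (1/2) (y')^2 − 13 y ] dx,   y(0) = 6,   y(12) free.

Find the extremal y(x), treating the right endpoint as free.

The Lagrangian L = (1/2) (y')^2 − 13 y gives
    ∂L/∂y = −13,   ∂L/∂y' = y'.
Euler-Lagrange: d/dx(y') − (−13) = 0, i.e. y'' + 13 = 0, so
    y(x) = −(13/2) x^2 + C1 x + C2.
Fixed left endpoint y(0) = 6 ⇒ C2 = 6.
The right endpoint x = 12 is free, so the natural (transversality) condition is ∂L/∂y' |_{x=12} = 0, i.e. y'(12) = 0.
Compute y'(x) = −13 x + C1, so y'(12) = −156 + C1 = 0 ⇒ C1 = 156.
Therefore the extremal is
    y(x) = −(13/2) x^2 + 156 x + 6.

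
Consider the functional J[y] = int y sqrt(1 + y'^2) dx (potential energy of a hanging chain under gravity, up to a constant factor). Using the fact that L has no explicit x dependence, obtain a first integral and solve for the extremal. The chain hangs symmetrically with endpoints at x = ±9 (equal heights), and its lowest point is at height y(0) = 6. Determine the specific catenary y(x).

The Lagrangian L(y, y') = y sqrt(1 + y'^2) has no explicit x dependence, so the Beltrami identity applies:
    L − y' ∂L/∂y' = C.
Compute ∂L/∂y' = y · y' / sqrt(1 + y'^2). Then
    L − y' ∂L/∂y'
    = y sqrt(1 + y'^2) − y · y'^2 / sqrt(1 + y'^2)
    = y (1 + y'^2 − y'^2) / sqrt(1 + y'^2)
    = y / sqrt(1 + y'^2) = C.
Squaring gives y^2 = C^2 (1 + y'^2), i.e.
    y'^2 = y^2 / C^2 − 1.
Separating variables,
    dy / sqrt(y^2 − C^2) = dx / C,
and integrating gives arccosh(y / C) = (x − a)/C, so
    y(x) = C cosh((x − a)/C),
the catenary. The constants C and a are fixed by the two endpoint conditions (and, for the hanging-chain problem, the length constraint selects C).
Now fit the given data. The endpoints x = ±9 are symmetric at equal height, so the catenary is even about its minimum: a = 0 and y(x) = C cosh(x/C). The lowest point is y(0) = C cosh(0) = C, and we are told y(0) = 6, so C = 6. Therefore
    y(x) = 6 cosh(x/6),
and at the endpoints
    y(±9) = 6 cosh(9/6).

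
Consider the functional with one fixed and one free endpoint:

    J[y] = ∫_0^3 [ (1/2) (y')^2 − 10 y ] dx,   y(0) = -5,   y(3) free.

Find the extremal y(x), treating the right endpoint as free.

The Lagrangian L = (1/2) (y')^2 − 10 y gives
    ∂L/∂y = −10,   ∂L/∂y' = y'.
Euler-Lagrange: d/dx(y') − (−10) = 0, i.e. y'' + 10 = 0, so
    y(x) = −(10/2) x^2 + C1 x + C2.
Fixed left endpoint y(0) = -5 ⇒ C2 = -5.
The right endpoint x = 3 is free, so the natural (transversality) condition is ∂L/∂y' |_{x=3} = 0, i.e. y'(3) = 0.
Compute y'(x) = −10 x + C1, so y'(3) = −30 + C1 = 0 ⇒ C1 = 30.
Therefore the extremal is
    y(x) = −5 x^2 + 30 x − 5.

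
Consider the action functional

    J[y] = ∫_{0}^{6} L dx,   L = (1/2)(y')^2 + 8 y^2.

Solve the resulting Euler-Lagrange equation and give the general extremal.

The Lagrangian is L = (1/2)(y')^2 + 8 y^2.
∂L/∂y = 16y.
∂L/∂y' = y'.
The Euler-Lagrange equation d/dx(∂L/∂y') − ∂L/∂y = 0 becomes:
    y'' - 16 y = 0
General solution: y(x) = A e^(4x) + B e^(-4x), where A and B are arbitrary constants fixed by the endpoint conditions.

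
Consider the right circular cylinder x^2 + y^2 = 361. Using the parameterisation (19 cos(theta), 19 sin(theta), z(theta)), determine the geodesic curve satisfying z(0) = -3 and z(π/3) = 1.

Parameterise the cylinder of radius R = 19 as
    r(θ) = (19 cos θ, 19 sin θ, z(θ)).
The arc-length element is
    ds = sqrt(361 + (dz/dθ)^2) dθ,
so the Lagrangian is L = sqrt(361 + z'^2).
L depends on z' only, not on z or θ, so ∂L/∂z = 0 and
    ∂L/∂z' = z' / sqrt(361 + z'^2).
The Euler-Lagrange equation gives
    d/dθ( z' / sqrt(361 + z'^2) ) = 0,
so z' is constant. Integrating once:
    z(θ) = a θ + b,
a helix on the cylinder (a straight line when the cylinder is unrolled). The constants a, b are determined by the endpoint conditions.
With endpoint conditions z(0) = -3 and z(π/3) = 1: from z(0) = b we get b = -3, and a·π/3 + -3 = 1 gives a = 12/π, so
    z(θ) = (12/π) θ − 3.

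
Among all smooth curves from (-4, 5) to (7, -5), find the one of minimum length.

Arc-length functional: J[y] = ∫ sqrt(1 + (y')^2) dx.
Lagrangian L = sqrt(1 + (y')^2) has no explicit y dependence, so ∂L/∂y = 0 and the Euler-Lagrange equation gives
    d/dx( y' / sqrt(1 + (y')^2) ) = 0  ⇒  y' / sqrt(1 + (y')^2) = const.
Hence y' is constant, so y(x) is affine.
Fitting the endpoints (-4, 5) and (7, -5):
    slope m = ((-5) − 5) / (7 − (-4)) = -10/11,
    intercept c = 5 − m·(-4) = 15/11.
Extremal: y(x) = (-10/11) x + 15/11.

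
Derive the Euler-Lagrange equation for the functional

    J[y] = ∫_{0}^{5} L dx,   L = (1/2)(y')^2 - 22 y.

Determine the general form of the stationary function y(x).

The Lagrangian is L = (1/2)(y')^2 - 22 y.
∂L/∂y = -22.
∂L/∂y' = y'.
The Euler-Lagrange equation d/dx(∂L/∂y') − ∂L/∂y = 0 becomes:
    y'' + 22 = 0
General solution: y(x) = -11 x^2 + A x + B, where A and B are arbitrary constants fixed by the endpoint conditions.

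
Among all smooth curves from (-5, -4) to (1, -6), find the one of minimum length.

Arc-length functional: J[y] = ∫ sqrt(1 + (y')^2) dx.
Lagrangian L = sqrt(1 + (y')^2) has no explicit y dependence, so ∂L/∂y = 0 and the Euler-Lagrange equation gives
    d/dx( y' / sqrt(1 + (y')^2) ) = 0  ⇒  y' / sqrt(1 + (y')^2) = const.
Hence y' is constant, so y(x) is affine.
Fitting the endpoints (-5, -4) and (1, -6):
    slope m = ((-6) − (-4)) / (1 − (-5)) = -1/3,
    intercept c = (-4) − m·(-5) = -17/3.
Extremal: y(x) = (-1/3) x - 17/3.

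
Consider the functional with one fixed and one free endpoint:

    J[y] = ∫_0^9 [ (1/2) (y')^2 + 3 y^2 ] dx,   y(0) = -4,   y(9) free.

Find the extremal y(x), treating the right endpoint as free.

The Lagrangian L = (1/2) (y')^2 + 3 y^2 gives
    ∂L/∂y = 6 y,   ∂L/∂y' = y'.
Euler-Lagrange: y'' − 6 y = 0.
With k = sqrt(6), the general solution is
    y(x) = A cosh(sqrt(6) x) + B sinh(sqrt(6) x).
Fixed left endpoint y(0) = -4 ⇒ A = -4.
The right endpoint x = 9 is free, so the natural (transversality) condition is ∂L/∂y' |_{x=9} = 0, i.e. y'(9) = 0.
Compute y'(x) = A k sinh(k x) + B k cosh(k x), so
    y'(9) = A k sinh(k·9) + B k cosh(k·9) = 0
    ⇒ B = −A tanh(k·9) = 4 tanh(sqrt(6)·9).
Therefore the extremal is
    y(x) = −4 cosh(sqrt(6) x) + 4 tanh(sqrt(6)·9) sinh(sqrt(6) x).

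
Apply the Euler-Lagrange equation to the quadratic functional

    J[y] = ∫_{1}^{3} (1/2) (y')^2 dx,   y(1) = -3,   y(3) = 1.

The Lagrangian is L = (1/2) (y')^2.
Compute ∂L/∂y = 0, ∂L/∂y' = y'.
The Euler-Lagrange equation d/dx(∂L/∂y') − ∂L/∂y = 0 reduces to
    y'' = 0.
Its general solution is
    y(x) = A x + B,
with A, B fixed by the endpoint conditions.
Applying the endpoint conditions y(1) = -3 and y(3) = 1: solve A·1 + B = -3 and A·3 + B = 1. Subtracting gives A(3 − 1) = 1 − -3, so A = 2, and B = -3 − A·1 = -5. Therefore
    y(x) = 2 x - 5.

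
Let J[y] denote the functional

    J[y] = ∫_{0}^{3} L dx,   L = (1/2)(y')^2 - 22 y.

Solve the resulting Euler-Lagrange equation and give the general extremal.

The Lagrangian is L = (1/2)(y')^2 - 22 y.
∂L/∂y = -22.
∂L/∂y' = y'.
The Euler-Lagrange equation d/dx(∂L/∂y') − ∂L/∂y = 0 becomes:
    y'' + 22 = 0
General solution: y(x) = -11 x^2 + A x + B, where A and B are arbitrary constants fixed by the endpoint conditions.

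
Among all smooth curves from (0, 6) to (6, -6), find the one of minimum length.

Arc-length functional: J[y] = ∫ sqrt(1 + (y')^2) dx.
Lagrangian L = sqrt(1 + (y')^2) has no explicit y dependence, so ∂L/∂y = 0 and the Euler-Lagrange equation gives
    d/dx( y' / sqrt(1 + (y')^2) ) = 0  ⇒  y' / sqrt(1 + (y')^2) = const.
Hence y' is constant, so y(x) is affine.
Fitting the endpoints (0, 6) and (6, -6):
    slope m = ((-6) − 6) / (6 − 0) = -2,
    intercept c = 6 − m·0 = 6.
Extremal: y(x) = -2 x + 6.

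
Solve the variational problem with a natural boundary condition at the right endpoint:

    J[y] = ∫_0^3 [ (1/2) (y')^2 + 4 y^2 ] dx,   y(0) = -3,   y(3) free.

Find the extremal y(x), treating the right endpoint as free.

The Lagrangian L = (1/2) (y')^2 + 4 y^2 gives
    ∂L/∂y = 8 y,   ∂L/∂y' = y'.
Euler-Lagrange: y'' − 8 y = 0.
With k = sqrt(8), the general solution is
    y(x) = A cosh(sqrt(8) x) + B sinh(sqrt(8) x).
Fixed left endpoint y(0) = -3 ⇒ A = -3.
The right endpoint x = 3 is free, so the natural (transversality) condition is ∂L/∂y' |_{x=3} = 0, i.e. y'(3) = 0.
Compute y'(x) = A k sinh(k x) + B k cosh(k x), so
    y'(3) = A k sinh(k·3) + B k cosh(k·3) = 0
    ⇒ B = −A tanh(k·3) = 3 tanh(sqrt(8)·3).
Therefore the extremal is
    y(x) = −3 cosh(sqrt(8) x) + 3 tanh(sqrt(8)·3) sinh(sqrt(8) x).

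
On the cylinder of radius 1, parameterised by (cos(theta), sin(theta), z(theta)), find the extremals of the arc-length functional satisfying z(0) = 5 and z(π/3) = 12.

Parameterise the cylinder of radius R = 1 as
    r(θ) = (cos θ, sin θ, z(θ)).
The arc-length element is
    ds = sqrt(1 + (dz/dθ)^2) dθ,
so the Lagrangian is L = sqrt(1 + z'^2).
L depends on z' only, not on z or θ, so ∂L/∂z = 0 and
    ∂L/∂z' = z' / sqrt(1 + z'^2).
The Euler-Lagrange equation gives
    d/dθ( z' / sqrt(1 + z'^2) ) = 0,
so z' is constant. Integrating once:
    z(θ) = a θ + b,
a helix on the cylinder (a straight line when the cylinder is unrolled). The constants a, b are determined by the endpoint conditions.
With endpoint conditions z(0) = 5 and z(π/3) = 12: from z(0) = b we get b = 5, and a·π/3 + 5 = 12 gives a = 21/π, so
    z(θ) = (21/π) θ + 5.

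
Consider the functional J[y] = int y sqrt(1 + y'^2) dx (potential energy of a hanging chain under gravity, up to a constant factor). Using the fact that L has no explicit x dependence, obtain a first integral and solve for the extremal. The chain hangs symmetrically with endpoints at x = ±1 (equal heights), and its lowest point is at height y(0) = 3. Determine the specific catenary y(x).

The Lagrangian L(y, y') = y sqrt(1 + y'^2) has no explicit x dependence, so the Beltrami identity applies:
    L − y' ∂L/∂y' = C.
Compute ∂L/∂y' = y · y' / sqrt(1 + y'^2). Then
    L − y' ∂L/∂y'
    = y sqrt(1 + y'^2) − y · y'^2 / sqrt(1 + y'^2)
    = y (1 + y'^2 − y'^2) / sqrt(1 + y'^2)
    = y / sqrt(1 + y'^2) = C.
Squaring gives y^2 = C^2 (1 + y'^2), i.e.
    y'^2 = y^2 / C^2 − 1.
Separating variables,
    dy / sqrt(y^2 − C^2) = dx / C,
and integrating gives arccosh(y / C) = (x − a)/C, so
    y(x) = C cosh((x − a)/C),
the catenary. The constants C and a are fixed by the two endpoint conditions (and, for the hanging-chain problem, the length constraint selects C).
Now fit the given data. The endpoints x = ±1 are symmetric at equal height, so the catenary is even about its minimum: a = 0 and y(x) = C cosh(x/C). The lowest point is y(0) = C cosh(0) = C, and we are told y(0) = 3, so C = 3. Therefore
    y(x) = 3 cosh(x/3),
and at the endpoints
    y(±1) = 3 cosh(1/3).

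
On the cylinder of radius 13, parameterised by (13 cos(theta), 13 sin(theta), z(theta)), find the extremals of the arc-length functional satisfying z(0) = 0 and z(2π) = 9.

Parameterise the cylinder of radius R = 13 as
    r(θ) = (13 cos θ, 13 sin θ, z(θ)).
The arc-length element is
    ds = sqrt(169 + (dz/dθ)^2) dθ,
so the Lagrangian is L = sqrt(169 + z'^2).
L depends on z' only, not on z or θ, so ∂L/∂z = 0 and
    ∂L/∂z' = z' / sqrt(169 + z'^2).
The Euler-Lagrange equation gives
    d/dθ( z' / sqrt(169 + z'^2) ) = 0,
so z' is constant. Integrating once:
    z(θ) = a θ + b,
a helix on the cylinder (a straight line when the cylinder is unrolled). The constants a, b are determined by the endpoint conditions.
With endpoint conditions z(0) = 0 and z(2π) = 9: from z(0) = b we get b = 0, and a·2π + 0 = 9 gives a = 9/(2π), so
    z(θ) = (9/(2π)) θ.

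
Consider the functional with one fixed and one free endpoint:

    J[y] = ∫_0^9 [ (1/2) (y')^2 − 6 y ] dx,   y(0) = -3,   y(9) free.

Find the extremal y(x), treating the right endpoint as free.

The Lagrangian L = (1/2) (y')^2 − 6 y gives
    ∂L/∂y = −6,   ∂L/∂y' = y'.
Euler-Lagrange: d/dx(y') − (−6) = 0, i.e. y'' + 6 = 0, so
    y(x) = −(6/2) x^2 + C1 x + C2.
Fixed left endpoint y(0) = -3 ⇒ C2 = -3.
The right endpoint x = 9 is free, so the natural (transversality) condition is ∂L/∂y' |_{x=9} = 0, i.e. y'(9) = 0.
Compute y'(x) = −6 x + C1, so y'(9) = −54 + C1 = 0 ⇒ C1 = 54.
Therefore the extremal is
    y(x) = −3 x^2 + 54 x − 3.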